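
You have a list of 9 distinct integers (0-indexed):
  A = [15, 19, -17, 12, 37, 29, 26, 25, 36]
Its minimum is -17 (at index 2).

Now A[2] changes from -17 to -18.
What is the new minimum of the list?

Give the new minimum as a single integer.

Answer: -18

Derivation:
Old min = -17 (at index 2)
Change: A[2] -17 -> -18
Changed element WAS the min. Need to check: is -18 still <= all others?
  Min of remaining elements: 12
  New min = min(-18, 12) = -18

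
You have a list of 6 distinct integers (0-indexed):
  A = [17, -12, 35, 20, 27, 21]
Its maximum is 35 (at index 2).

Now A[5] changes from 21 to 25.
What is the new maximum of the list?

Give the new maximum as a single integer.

Answer: 35

Derivation:
Old max = 35 (at index 2)
Change: A[5] 21 -> 25
Changed element was NOT the old max.
  New max = max(old_max, new_val) = max(35, 25) = 35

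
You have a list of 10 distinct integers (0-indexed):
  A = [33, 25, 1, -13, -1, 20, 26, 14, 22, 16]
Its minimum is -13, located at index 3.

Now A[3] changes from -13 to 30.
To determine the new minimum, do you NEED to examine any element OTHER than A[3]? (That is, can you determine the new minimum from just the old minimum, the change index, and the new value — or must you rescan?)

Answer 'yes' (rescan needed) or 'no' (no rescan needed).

Old min = -13 at index 3
Change at index 3: -13 -> 30
Index 3 WAS the min and new value 30 > old min -13. Must rescan other elements to find the new min.
Needs rescan: yes

Answer: yes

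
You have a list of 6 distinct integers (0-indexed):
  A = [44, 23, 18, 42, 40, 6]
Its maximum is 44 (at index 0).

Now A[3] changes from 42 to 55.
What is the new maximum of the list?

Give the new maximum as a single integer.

Old max = 44 (at index 0)
Change: A[3] 42 -> 55
Changed element was NOT the old max.
  New max = max(old_max, new_val) = max(44, 55) = 55

Answer: 55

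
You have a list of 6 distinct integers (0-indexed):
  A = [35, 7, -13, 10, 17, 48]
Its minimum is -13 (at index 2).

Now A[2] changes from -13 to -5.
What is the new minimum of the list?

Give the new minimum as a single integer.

Old min = -13 (at index 2)
Change: A[2] -13 -> -5
Changed element WAS the min. Need to check: is -5 still <= all others?
  Min of remaining elements: 7
  New min = min(-5, 7) = -5

Answer: -5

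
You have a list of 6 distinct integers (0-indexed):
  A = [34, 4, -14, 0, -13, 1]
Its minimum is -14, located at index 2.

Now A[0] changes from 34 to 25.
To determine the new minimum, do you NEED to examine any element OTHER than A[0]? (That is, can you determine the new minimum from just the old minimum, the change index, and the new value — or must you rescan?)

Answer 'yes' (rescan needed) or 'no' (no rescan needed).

Answer: no

Derivation:
Old min = -14 at index 2
Change at index 0: 34 -> 25
Index 0 was NOT the min. New min = min(-14, 25). No rescan of other elements needed.
Needs rescan: no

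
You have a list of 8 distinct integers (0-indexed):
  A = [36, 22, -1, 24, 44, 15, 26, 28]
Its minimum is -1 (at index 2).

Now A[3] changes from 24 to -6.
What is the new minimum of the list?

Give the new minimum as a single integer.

Old min = -1 (at index 2)
Change: A[3] 24 -> -6
Changed element was NOT the old min.
  New min = min(old_min, new_val) = min(-1, -6) = -6

Answer: -6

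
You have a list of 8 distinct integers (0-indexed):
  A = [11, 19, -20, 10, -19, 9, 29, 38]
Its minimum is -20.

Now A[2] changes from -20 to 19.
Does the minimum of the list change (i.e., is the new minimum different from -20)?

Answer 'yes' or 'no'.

Old min = -20
Change: A[2] -20 -> 19
Changed element was the min; new min must be rechecked.
New min = -19; changed? yes

Answer: yes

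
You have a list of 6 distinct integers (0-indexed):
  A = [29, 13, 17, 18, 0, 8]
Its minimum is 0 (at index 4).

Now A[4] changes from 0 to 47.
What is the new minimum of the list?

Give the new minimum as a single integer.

Old min = 0 (at index 4)
Change: A[4] 0 -> 47
Changed element WAS the min. Need to check: is 47 still <= all others?
  Min of remaining elements: 8
  New min = min(47, 8) = 8

Answer: 8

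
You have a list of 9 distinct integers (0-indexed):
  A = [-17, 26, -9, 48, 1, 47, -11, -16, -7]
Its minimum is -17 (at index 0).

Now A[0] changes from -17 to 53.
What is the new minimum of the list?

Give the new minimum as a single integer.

Old min = -17 (at index 0)
Change: A[0] -17 -> 53
Changed element WAS the min. Need to check: is 53 still <= all others?
  Min of remaining elements: -16
  New min = min(53, -16) = -16

Answer: -16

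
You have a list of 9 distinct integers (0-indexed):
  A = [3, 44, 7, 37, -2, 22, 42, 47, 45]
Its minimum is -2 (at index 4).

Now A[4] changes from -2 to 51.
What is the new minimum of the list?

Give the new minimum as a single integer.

Old min = -2 (at index 4)
Change: A[4] -2 -> 51
Changed element WAS the min. Need to check: is 51 still <= all others?
  Min of remaining elements: 3
  New min = min(51, 3) = 3

Answer: 3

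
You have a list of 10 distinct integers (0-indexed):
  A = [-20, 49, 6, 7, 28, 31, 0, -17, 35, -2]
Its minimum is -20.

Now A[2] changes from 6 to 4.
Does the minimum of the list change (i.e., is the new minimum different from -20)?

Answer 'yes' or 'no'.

Answer: no

Derivation:
Old min = -20
Change: A[2] 6 -> 4
Changed element was NOT the min; min changes only if 4 < -20.
New min = -20; changed? no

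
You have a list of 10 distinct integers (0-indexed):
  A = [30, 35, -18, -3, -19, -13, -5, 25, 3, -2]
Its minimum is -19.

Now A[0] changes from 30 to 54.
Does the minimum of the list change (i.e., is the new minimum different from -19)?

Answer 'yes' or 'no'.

Old min = -19
Change: A[0] 30 -> 54
Changed element was NOT the min; min changes only if 54 < -19.
New min = -19; changed? no

Answer: no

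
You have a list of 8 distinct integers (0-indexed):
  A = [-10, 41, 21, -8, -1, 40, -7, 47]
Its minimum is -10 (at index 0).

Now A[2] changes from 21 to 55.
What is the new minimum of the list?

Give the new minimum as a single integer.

Old min = -10 (at index 0)
Change: A[2] 21 -> 55
Changed element was NOT the old min.
  New min = min(old_min, new_val) = min(-10, 55) = -10

Answer: -10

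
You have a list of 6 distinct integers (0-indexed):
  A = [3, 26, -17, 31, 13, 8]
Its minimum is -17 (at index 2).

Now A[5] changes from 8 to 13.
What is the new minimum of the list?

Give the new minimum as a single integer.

Old min = -17 (at index 2)
Change: A[5] 8 -> 13
Changed element was NOT the old min.
  New min = min(old_min, new_val) = min(-17, 13) = -17

Answer: -17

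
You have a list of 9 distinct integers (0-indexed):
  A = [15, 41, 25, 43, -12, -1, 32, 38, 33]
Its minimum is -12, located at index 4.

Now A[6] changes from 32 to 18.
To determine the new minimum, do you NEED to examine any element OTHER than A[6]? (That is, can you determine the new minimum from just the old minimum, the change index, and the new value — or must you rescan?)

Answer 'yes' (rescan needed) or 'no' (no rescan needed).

Answer: no

Derivation:
Old min = -12 at index 4
Change at index 6: 32 -> 18
Index 6 was NOT the min. New min = min(-12, 18). No rescan of other elements needed.
Needs rescan: no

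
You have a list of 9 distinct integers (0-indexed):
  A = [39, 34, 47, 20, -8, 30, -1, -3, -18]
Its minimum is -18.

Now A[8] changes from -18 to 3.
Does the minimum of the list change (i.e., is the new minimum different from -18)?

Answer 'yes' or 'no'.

Old min = -18
Change: A[8] -18 -> 3
Changed element was the min; new min must be rechecked.
New min = -8; changed? yes

Answer: yes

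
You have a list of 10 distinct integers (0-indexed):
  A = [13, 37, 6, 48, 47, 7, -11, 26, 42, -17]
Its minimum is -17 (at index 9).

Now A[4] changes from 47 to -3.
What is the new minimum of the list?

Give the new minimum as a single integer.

Answer: -17

Derivation:
Old min = -17 (at index 9)
Change: A[4] 47 -> -3
Changed element was NOT the old min.
  New min = min(old_min, new_val) = min(-17, -3) = -17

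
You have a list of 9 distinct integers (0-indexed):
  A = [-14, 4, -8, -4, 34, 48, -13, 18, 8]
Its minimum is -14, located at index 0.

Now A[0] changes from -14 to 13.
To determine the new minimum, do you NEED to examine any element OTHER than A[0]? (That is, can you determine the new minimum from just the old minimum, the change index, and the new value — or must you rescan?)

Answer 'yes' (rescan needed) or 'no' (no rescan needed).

Answer: yes

Derivation:
Old min = -14 at index 0
Change at index 0: -14 -> 13
Index 0 WAS the min and new value 13 > old min -14. Must rescan other elements to find the new min.
Needs rescan: yes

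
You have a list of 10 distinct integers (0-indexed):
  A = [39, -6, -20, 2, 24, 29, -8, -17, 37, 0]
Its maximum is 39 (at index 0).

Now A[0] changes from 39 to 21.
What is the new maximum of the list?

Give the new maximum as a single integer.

Old max = 39 (at index 0)
Change: A[0] 39 -> 21
Changed element WAS the max -> may need rescan.
  Max of remaining elements: 37
  New max = max(21, 37) = 37

Answer: 37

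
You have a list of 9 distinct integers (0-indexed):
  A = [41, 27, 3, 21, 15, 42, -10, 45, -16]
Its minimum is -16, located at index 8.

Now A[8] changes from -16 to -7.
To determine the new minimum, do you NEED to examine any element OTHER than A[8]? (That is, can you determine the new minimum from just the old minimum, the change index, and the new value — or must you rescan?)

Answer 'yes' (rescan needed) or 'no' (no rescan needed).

Answer: yes

Derivation:
Old min = -16 at index 8
Change at index 8: -16 -> -7
Index 8 WAS the min and new value -7 > old min -16. Must rescan other elements to find the new min.
Needs rescan: yes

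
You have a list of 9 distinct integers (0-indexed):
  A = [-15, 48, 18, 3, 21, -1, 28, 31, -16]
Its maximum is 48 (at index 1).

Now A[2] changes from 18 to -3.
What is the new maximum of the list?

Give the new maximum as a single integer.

Answer: 48

Derivation:
Old max = 48 (at index 1)
Change: A[2] 18 -> -3
Changed element was NOT the old max.
  New max = max(old_max, new_val) = max(48, -3) = 48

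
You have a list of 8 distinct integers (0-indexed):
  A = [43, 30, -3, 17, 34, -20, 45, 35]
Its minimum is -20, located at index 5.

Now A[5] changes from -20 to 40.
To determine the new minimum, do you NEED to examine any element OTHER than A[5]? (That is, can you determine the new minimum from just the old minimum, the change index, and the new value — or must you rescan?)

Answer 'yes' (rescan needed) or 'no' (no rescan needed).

Answer: yes

Derivation:
Old min = -20 at index 5
Change at index 5: -20 -> 40
Index 5 WAS the min and new value 40 > old min -20. Must rescan other elements to find the new min.
Needs rescan: yes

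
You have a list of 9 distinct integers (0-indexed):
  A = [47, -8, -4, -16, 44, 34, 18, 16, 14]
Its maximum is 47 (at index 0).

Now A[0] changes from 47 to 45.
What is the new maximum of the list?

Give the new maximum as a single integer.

Old max = 47 (at index 0)
Change: A[0] 47 -> 45
Changed element WAS the max -> may need rescan.
  Max of remaining elements: 44
  New max = max(45, 44) = 45

Answer: 45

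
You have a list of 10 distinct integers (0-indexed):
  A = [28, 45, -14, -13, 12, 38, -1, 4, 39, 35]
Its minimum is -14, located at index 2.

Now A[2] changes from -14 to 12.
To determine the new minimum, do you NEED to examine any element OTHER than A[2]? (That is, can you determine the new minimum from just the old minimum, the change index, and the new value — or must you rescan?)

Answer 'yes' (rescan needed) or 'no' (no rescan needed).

Answer: yes

Derivation:
Old min = -14 at index 2
Change at index 2: -14 -> 12
Index 2 WAS the min and new value 12 > old min -14. Must rescan other elements to find the new min.
Needs rescan: yes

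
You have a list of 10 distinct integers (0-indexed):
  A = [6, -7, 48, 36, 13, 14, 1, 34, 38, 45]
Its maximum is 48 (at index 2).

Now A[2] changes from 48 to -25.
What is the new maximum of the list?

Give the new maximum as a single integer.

Answer: 45

Derivation:
Old max = 48 (at index 2)
Change: A[2] 48 -> -25
Changed element WAS the max -> may need rescan.
  Max of remaining elements: 45
  New max = max(-25, 45) = 45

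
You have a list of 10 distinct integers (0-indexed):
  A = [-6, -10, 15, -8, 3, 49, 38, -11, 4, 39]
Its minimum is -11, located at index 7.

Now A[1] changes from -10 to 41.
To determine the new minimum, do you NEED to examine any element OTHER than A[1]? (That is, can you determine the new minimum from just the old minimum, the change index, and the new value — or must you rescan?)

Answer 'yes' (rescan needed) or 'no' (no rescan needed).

Old min = -11 at index 7
Change at index 1: -10 -> 41
Index 1 was NOT the min. New min = min(-11, 41). No rescan of other elements needed.
Needs rescan: no

Answer: no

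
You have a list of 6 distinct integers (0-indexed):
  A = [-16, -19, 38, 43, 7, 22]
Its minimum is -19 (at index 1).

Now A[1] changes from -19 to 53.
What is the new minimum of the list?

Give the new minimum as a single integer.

Old min = -19 (at index 1)
Change: A[1] -19 -> 53
Changed element WAS the min. Need to check: is 53 still <= all others?
  Min of remaining elements: -16
  New min = min(53, -16) = -16

Answer: -16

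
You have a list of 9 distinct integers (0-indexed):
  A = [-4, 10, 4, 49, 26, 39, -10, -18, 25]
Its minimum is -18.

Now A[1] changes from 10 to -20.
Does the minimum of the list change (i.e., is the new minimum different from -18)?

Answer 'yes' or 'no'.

Answer: yes

Derivation:
Old min = -18
Change: A[1] 10 -> -20
Changed element was NOT the min; min changes only if -20 < -18.
New min = -20; changed? yes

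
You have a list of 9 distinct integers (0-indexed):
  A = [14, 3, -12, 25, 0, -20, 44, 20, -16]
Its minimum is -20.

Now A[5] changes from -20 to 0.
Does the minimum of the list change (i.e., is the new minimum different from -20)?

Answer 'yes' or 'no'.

Old min = -20
Change: A[5] -20 -> 0
Changed element was the min; new min must be rechecked.
New min = -16; changed? yes

Answer: yes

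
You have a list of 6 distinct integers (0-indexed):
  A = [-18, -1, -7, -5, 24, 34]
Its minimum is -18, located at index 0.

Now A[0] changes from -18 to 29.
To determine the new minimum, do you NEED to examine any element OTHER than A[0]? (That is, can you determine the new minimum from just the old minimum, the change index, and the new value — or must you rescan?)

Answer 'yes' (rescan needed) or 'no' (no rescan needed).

Old min = -18 at index 0
Change at index 0: -18 -> 29
Index 0 WAS the min and new value 29 > old min -18. Must rescan other elements to find the new min.
Needs rescan: yes

Answer: yes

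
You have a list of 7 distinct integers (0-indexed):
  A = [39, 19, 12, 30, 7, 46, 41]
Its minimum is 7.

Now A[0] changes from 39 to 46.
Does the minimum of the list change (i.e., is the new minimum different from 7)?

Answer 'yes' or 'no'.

Old min = 7
Change: A[0] 39 -> 46
Changed element was NOT the min; min changes only if 46 < 7.
New min = 7; changed? no

Answer: no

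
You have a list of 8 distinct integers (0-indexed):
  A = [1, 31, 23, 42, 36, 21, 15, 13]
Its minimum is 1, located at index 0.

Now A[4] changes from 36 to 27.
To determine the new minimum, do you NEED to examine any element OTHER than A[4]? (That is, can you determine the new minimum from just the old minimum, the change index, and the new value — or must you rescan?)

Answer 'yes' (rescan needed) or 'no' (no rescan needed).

Old min = 1 at index 0
Change at index 4: 36 -> 27
Index 4 was NOT the min. New min = min(1, 27). No rescan of other elements needed.
Needs rescan: no

Answer: no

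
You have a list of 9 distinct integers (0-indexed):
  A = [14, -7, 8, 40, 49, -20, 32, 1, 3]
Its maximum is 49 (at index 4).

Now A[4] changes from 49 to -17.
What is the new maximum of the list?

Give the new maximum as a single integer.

Old max = 49 (at index 4)
Change: A[4] 49 -> -17
Changed element WAS the max -> may need rescan.
  Max of remaining elements: 40
  New max = max(-17, 40) = 40

Answer: 40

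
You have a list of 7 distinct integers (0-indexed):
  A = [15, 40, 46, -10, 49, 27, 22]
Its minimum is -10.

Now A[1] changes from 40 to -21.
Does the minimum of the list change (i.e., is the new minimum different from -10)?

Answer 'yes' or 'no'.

Answer: yes

Derivation:
Old min = -10
Change: A[1] 40 -> -21
Changed element was NOT the min; min changes only if -21 < -10.
New min = -21; changed? yes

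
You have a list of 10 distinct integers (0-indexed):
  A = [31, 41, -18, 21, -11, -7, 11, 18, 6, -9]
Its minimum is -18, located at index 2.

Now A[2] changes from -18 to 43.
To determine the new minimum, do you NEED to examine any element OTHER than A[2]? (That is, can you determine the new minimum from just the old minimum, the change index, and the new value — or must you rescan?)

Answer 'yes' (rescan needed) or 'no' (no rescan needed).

Answer: yes

Derivation:
Old min = -18 at index 2
Change at index 2: -18 -> 43
Index 2 WAS the min and new value 43 > old min -18. Must rescan other elements to find the new min.
Needs rescan: yes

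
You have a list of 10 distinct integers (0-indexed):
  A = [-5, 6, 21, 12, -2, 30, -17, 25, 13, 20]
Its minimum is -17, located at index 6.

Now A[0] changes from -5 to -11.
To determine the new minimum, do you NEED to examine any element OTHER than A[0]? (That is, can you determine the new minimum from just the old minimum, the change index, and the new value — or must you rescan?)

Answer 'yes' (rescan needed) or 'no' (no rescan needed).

Answer: no

Derivation:
Old min = -17 at index 6
Change at index 0: -5 -> -11
Index 0 was NOT the min. New min = min(-17, -11). No rescan of other elements needed.
Needs rescan: no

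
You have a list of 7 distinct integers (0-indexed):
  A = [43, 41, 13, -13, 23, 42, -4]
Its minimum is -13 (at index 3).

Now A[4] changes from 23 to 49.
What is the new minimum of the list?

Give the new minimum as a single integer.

Old min = -13 (at index 3)
Change: A[4] 23 -> 49
Changed element was NOT the old min.
  New min = min(old_min, new_val) = min(-13, 49) = -13

Answer: -13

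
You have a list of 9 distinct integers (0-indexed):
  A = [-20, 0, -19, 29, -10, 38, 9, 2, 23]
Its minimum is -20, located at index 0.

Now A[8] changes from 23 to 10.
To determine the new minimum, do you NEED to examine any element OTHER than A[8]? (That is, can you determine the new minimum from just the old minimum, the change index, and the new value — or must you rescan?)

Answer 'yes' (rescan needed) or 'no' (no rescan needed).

Answer: no

Derivation:
Old min = -20 at index 0
Change at index 8: 23 -> 10
Index 8 was NOT the min. New min = min(-20, 10). No rescan of other elements needed.
Needs rescan: no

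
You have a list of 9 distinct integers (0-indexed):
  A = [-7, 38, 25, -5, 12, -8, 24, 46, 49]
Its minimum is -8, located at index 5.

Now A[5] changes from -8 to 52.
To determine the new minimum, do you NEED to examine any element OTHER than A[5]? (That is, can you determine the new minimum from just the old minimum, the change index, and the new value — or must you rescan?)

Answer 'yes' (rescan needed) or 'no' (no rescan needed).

Old min = -8 at index 5
Change at index 5: -8 -> 52
Index 5 WAS the min and new value 52 > old min -8. Must rescan other elements to find the new min.
Needs rescan: yes

Answer: yes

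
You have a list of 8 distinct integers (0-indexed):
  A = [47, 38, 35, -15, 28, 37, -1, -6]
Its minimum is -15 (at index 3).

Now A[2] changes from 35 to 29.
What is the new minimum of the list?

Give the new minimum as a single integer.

Answer: -15

Derivation:
Old min = -15 (at index 3)
Change: A[2] 35 -> 29
Changed element was NOT the old min.
  New min = min(old_min, new_val) = min(-15, 29) = -15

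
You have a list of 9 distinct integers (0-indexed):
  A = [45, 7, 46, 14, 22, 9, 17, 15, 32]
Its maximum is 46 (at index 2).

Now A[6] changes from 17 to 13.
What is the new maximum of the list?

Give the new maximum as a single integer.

Old max = 46 (at index 2)
Change: A[6] 17 -> 13
Changed element was NOT the old max.
  New max = max(old_max, new_val) = max(46, 13) = 46

Answer: 46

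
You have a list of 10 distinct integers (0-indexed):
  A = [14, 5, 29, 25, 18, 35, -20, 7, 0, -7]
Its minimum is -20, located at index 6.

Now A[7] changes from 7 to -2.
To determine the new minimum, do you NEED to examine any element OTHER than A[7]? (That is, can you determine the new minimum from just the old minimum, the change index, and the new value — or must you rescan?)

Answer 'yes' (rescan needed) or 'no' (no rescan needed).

Answer: no

Derivation:
Old min = -20 at index 6
Change at index 7: 7 -> -2
Index 7 was NOT the min. New min = min(-20, -2). No rescan of other elements needed.
Needs rescan: no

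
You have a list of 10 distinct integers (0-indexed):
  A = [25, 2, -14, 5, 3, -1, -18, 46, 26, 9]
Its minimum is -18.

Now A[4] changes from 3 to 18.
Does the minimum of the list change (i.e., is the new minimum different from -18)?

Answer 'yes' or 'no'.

Answer: no

Derivation:
Old min = -18
Change: A[4] 3 -> 18
Changed element was NOT the min; min changes only if 18 < -18.
New min = -18; changed? no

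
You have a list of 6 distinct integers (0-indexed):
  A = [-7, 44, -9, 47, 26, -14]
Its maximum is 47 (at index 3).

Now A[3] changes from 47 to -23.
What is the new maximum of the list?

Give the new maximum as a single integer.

Old max = 47 (at index 3)
Change: A[3] 47 -> -23
Changed element WAS the max -> may need rescan.
  Max of remaining elements: 44
  New max = max(-23, 44) = 44

Answer: 44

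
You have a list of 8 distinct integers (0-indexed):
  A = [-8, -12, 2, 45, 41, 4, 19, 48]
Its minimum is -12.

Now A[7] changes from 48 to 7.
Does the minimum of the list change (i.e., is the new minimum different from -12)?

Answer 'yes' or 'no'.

Answer: no

Derivation:
Old min = -12
Change: A[7] 48 -> 7
Changed element was NOT the min; min changes only if 7 < -12.
New min = -12; changed? no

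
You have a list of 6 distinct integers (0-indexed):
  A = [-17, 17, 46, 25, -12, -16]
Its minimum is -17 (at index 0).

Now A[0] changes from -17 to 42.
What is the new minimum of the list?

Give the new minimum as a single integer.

Old min = -17 (at index 0)
Change: A[0] -17 -> 42
Changed element WAS the min. Need to check: is 42 still <= all others?
  Min of remaining elements: -16
  New min = min(42, -16) = -16

Answer: -16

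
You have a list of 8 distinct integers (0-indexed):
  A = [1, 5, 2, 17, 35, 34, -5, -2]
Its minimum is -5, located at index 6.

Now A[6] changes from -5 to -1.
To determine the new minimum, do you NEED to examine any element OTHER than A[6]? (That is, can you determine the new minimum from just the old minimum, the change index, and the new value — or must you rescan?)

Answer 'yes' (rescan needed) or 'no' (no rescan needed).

Old min = -5 at index 6
Change at index 6: -5 -> -1
Index 6 WAS the min and new value -1 > old min -5. Must rescan other elements to find the new min.
Needs rescan: yes

Answer: yes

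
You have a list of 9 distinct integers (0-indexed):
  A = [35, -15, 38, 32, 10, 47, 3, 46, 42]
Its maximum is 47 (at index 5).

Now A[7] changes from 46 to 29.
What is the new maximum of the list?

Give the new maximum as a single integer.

Old max = 47 (at index 5)
Change: A[7] 46 -> 29
Changed element was NOT the old max.
  New max = max(old_max, new_val) = max(47, 29) = 47

Answer: 47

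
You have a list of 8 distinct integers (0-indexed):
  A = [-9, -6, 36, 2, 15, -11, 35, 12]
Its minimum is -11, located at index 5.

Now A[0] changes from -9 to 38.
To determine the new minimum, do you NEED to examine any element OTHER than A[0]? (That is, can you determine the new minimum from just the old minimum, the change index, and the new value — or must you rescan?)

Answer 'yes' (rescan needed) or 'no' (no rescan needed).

Answer: no

Derivation:
Old min = -11 at index 5
Change at index 0: -9 -> 38
Index 0 was NOT the min. New min = min(-11, 38). No rescan of other elements needed.
Needs rescan: no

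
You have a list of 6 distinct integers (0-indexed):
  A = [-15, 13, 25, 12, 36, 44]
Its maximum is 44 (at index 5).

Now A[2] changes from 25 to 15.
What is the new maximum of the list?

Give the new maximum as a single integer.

Answer: 44

Derivation:
Old max = 44 (at index 5)
Change: A[2] 25 -> 15
Changed element was NOT the old max.
  New max = max(old_max, new_val) = max(44, 15) = 44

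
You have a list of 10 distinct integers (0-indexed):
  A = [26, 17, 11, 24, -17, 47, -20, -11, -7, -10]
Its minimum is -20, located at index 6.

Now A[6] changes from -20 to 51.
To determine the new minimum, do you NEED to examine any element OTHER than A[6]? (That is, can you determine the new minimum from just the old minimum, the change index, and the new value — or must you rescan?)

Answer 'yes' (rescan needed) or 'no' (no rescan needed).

Answer: yes

Derivation:
Old min = -20 at index 6
Change at index 6: -20 -> 51
Index 6 WAS the min and new value 51 > old min -20. Must rescan other elements to find the new min.
Needs rescan: yes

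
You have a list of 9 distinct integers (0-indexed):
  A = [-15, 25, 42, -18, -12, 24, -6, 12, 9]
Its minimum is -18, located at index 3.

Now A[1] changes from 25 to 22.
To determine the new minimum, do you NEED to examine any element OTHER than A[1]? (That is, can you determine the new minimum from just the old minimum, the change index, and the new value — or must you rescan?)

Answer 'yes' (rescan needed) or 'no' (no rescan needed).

Old min = -18 at index 3
Change at index 1: 25 -> 22
Index 1 was NOT the min. New min = min(-18, 22). No rescan of other elements needed.
Needs rescan: no

Answer: no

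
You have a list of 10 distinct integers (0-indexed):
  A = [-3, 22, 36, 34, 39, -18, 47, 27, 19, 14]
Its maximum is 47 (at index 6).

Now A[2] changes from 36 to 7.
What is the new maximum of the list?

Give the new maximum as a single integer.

Old max = 47 (at index 6)
Change: A[2] 36 -> 7
Changed element was NOT the old max.
  New max = max(old_max, new_val) = max(47, 7) = 47

Answer: 47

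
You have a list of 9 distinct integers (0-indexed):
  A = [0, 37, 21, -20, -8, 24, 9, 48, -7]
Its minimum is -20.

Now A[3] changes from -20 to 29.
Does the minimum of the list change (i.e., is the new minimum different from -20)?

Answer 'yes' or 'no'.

Answer: yes

Derivation:
Old min = -20
Change: A[3] -20 -> 29
Changed element was the min; new min must be rechecked.
New min = -8; changed? yes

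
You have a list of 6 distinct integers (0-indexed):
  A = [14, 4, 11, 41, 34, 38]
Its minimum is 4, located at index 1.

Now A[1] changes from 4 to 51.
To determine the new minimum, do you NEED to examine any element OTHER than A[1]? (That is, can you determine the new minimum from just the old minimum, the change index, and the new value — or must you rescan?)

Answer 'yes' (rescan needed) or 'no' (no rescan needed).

Old min = 4 at index 1
Change at index 1: 4 -> 51
Index 1 WAS the min and new value 51 > old min 4. Must rescan other elements to find the new min.
Needs rescan: yes

Answer: yes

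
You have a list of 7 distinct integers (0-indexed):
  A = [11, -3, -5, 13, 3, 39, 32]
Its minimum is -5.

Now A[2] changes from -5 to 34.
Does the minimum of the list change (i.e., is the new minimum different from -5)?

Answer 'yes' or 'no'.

Answer: yes

Derivation:
Old min = -5
Change: A[2] -5 -> 34
Changed element was the min; new min must be rechecked.
New min = -3; changed? yes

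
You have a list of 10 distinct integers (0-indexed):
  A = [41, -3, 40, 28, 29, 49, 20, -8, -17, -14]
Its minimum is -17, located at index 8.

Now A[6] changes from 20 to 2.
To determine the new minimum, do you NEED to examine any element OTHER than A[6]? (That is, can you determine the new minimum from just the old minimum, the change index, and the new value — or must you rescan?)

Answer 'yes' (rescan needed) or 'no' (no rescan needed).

Old min = -17 at index 8
Change at index 6: 20 -> 2
Index 6 was NOT the min. New min = min(-17, 2). No rescan of other elements needed.
Needs rescan: no

Answer: no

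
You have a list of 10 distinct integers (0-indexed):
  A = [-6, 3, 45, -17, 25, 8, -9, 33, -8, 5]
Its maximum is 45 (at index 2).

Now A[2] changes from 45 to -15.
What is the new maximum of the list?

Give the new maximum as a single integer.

Answer: 33

Derivation:
Old max = 45 (at index 2)
Change: A[2] 45 -> -15
Changed element WAS the max -> may need rescan.
  Max of remaining elements: 33
  New max = max(-15, 33) = 33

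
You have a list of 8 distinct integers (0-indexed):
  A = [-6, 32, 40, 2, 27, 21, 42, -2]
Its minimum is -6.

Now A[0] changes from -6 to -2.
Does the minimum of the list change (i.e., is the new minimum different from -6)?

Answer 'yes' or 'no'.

Old min = -6
Change: A[0] -6 -> -2
Changed element was the min; new min must be rechecked.
New min = -2; changed? yes

Answer: yes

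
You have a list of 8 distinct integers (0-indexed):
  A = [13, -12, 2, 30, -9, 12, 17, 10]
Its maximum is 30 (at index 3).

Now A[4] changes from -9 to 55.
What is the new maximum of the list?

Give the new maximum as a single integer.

Old max = 30 (at index 3)
Change: A[4] -9 -> 55
Changed element was NOT the old max.
  New max = max(old_max, new_val) = max(30, 55) = 55

Answer: 55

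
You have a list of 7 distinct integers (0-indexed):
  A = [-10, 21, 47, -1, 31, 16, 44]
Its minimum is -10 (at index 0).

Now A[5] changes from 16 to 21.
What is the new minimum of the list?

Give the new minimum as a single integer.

Answer: -10

Derivation:
Old min = -10 (at index 0)
Change: A[5] 16 -> 21
Changed element was NOT the old min.
  New min = min(old_min, new_val) = min(-10, 21) = -10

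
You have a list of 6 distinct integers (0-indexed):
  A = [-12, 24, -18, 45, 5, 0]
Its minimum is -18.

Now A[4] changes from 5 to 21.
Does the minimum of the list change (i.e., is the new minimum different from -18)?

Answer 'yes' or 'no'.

Old min = -18
Change: A[4] 5 -> 21
Changed element was NOT the min; min changes only if 21 < -18.
New min = -18; changed? no

Answer: no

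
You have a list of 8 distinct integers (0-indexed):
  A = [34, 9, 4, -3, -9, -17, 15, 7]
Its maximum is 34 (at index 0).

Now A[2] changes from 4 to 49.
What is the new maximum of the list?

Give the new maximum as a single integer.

Answer: 49

Derivation:
Old max = 34 (at index 0)
Change: A[2] 4 -> 49
Changed element was NOT the old max.
  New max = max(old_max, new_val) = max(34, 49) = 49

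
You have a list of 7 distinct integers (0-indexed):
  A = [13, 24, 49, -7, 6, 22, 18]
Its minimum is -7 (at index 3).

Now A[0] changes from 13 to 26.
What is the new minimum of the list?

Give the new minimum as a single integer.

Old min = -7 (at index 3)
Change: A[0] 13 -> 26
Changed element was NOT the old min.
  New min = min(old_min, new_val) = min(-7, 26) = -7

Answer: -7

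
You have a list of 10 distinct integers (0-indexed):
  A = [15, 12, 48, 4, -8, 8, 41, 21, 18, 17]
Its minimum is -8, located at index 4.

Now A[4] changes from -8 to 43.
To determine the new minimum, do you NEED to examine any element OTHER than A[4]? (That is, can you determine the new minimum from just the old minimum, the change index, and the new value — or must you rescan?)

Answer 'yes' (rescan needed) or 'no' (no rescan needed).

Answer: yes

Derivation:
Old min = -8 at index 4
Change at index 4: -8 -> 43
Index 4 WAS the min and new value 43 > old min -8. Must rescan other elements to find the new min.
Needs rescan: yes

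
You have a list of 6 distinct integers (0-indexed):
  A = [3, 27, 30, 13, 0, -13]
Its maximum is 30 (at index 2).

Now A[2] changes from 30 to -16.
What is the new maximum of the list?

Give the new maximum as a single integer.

Answer: 27

Derivation:
Old max = 30 (at index 2)
Change: A[2] 30 -> -16
Changed element WAS the max -> may need rescan.
  Max of remaining elements: 27
  New max = max(-16, 27) = 27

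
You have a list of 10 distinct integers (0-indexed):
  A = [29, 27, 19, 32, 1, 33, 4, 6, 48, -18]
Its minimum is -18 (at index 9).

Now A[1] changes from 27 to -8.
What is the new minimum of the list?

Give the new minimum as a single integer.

Answer: -18

Derivation:
Old min = -18 (at index 9)
Change: A[1] 27 -> -8
Changed element was NOT the old min.
  New min = min(old_min, new_val) = min(-18, -8) = -18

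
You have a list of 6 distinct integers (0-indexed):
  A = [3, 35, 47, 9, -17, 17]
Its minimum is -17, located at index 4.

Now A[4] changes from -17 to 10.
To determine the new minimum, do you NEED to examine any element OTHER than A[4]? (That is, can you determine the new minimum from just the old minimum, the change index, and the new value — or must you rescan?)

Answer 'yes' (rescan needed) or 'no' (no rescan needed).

Answer: yes

Derivation:
Old min = -17 at index 4
Change at index 4: -17 -> 10
Index 4 WAS the min and new value 10 > old min -17. Must rescan other elements to find the new min.
Needs rescan: yes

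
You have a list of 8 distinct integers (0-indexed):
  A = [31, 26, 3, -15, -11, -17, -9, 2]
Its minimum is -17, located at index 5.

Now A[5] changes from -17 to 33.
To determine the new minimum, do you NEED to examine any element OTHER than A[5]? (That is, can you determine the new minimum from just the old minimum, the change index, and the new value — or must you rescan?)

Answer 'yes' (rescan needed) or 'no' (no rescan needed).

Answer: yes

Derivation:
Old min = -17 at index 5
Change at index 5: -17 -> 33
Index 5 WAS the min and new value 33 > old min -17. Must rescan other elements to find the new min.
Needs rescan: yes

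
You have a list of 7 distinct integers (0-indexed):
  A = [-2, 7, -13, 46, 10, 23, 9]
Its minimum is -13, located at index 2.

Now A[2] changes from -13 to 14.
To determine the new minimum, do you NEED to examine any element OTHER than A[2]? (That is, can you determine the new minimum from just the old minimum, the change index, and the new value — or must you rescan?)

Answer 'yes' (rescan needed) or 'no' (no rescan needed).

Old min = -13 at index 2
Change at index 2: -13 -> 14
Index 2 WAS the min and new value 14 > old min -13. Must rescan other elements to find the new min.
Needs rescan: yes

Answer: yes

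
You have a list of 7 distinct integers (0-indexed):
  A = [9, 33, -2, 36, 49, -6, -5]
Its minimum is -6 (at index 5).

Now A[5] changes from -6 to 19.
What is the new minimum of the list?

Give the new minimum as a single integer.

Answer: -5

Derivation:
Old min = -6 (at index 5)
Change: A[5] -6 -> 19
Changed element WAS the min. Need to check: is 19 still <= all others?
  Min of remaining elements: -5
  New min = min(19, -5) = -5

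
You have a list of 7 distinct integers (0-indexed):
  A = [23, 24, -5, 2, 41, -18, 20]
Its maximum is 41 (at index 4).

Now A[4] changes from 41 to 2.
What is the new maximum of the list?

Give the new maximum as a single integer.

Old max = 41 (at index 4)
Change: A[4] 41 -> 2
Changed element WAS the max -> may need rescan.
  Max of remaining elements: 24
  New max = max(2, 24) = 24

Answer: 24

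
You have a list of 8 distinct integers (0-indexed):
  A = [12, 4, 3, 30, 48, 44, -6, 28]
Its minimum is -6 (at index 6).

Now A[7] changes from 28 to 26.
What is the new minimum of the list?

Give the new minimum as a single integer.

Answer: -6

Derivation:
Old min = -6 (at index 6)
Change: A[7] 28 -> 26
Changed element was NOT the old min.
  New min = min(old_min, new_val) = min(-6, 26) = -6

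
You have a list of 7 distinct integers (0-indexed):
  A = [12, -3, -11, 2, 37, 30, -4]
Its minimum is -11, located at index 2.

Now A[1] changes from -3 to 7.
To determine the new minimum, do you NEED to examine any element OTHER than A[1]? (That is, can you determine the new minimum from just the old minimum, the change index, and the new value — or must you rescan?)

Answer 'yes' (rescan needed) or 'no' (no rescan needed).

Old min = -11 at index 2
Change at index 1: -3 -> 7
Index 1 was NOT the min. New min = min(-11, 7). No rescan of other elements needed.
Needs rescan: no

Answer: no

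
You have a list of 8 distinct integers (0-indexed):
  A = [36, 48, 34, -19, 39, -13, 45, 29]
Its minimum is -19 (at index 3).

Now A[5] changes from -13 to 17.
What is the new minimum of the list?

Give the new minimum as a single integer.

Answer: -19

Derivation:
Old min = -19 (at index 3)
Change: A[5] -13 -> 17
Changed element was NOT the old min.
  New min = min(old_min, new_val) = min(-19, 17) = -19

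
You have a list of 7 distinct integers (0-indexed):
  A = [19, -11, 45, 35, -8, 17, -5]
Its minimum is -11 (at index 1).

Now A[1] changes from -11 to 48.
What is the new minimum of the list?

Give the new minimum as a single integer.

Old min = -11 (at index 1)
Change: A[1] -11 -> 48
Changed element WAS the min. Need to check: is 48 still <= all others?
  Min of remaining elements: -8
  New min = min(48, -8) = -8

Answer: -8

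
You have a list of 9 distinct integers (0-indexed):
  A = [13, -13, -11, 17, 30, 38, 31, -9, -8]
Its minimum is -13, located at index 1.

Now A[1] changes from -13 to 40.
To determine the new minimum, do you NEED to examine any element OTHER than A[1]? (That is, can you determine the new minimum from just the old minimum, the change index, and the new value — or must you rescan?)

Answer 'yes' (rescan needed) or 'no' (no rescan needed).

Old min = -13 at index 1
Change at index 1: -13 -> 40
Index 1 WAS the min and new value 40 > old min -13. Must rescan other elements to find the new min.
Needs rescan: yes

Answer: yes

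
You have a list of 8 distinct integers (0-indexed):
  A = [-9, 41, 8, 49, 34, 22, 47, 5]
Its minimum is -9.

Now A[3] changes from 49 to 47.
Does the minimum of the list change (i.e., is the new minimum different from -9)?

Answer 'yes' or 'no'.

Old min = -9
Change: A[3] 49 -> 47
Changed element was NOT the min; min changes only if 47 < -9.
New min = -9; changed? no

Answer: no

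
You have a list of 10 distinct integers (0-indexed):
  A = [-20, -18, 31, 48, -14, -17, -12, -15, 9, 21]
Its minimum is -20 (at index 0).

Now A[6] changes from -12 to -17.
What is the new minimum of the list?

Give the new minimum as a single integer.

Answer: -20

Derivation:
Old min = -20 (at index 0)
Change: A[6] -12 -> -17
Changed element was NOT the old min.
  New min = min(old_min, new_val) = min(-20, -17) = -20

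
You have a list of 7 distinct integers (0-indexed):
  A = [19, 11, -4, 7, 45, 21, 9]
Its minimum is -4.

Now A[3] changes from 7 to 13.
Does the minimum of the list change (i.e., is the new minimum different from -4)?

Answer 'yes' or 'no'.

Answer: no

Derivation:
Old min = -4
Change: A[3] 7 -> 13
Changed element was NOT the min; min changes only if 13 < -4.
New min = -4; changed? no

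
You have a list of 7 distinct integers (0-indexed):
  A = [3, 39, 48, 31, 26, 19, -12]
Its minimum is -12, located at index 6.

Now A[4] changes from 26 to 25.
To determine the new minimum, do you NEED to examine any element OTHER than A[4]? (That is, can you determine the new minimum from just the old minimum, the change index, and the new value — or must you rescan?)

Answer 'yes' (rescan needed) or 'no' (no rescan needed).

Answer: no

Derivation:
Old min = -12 at index 6
Change at index 4: 26 -> 25
Index 4 was NOT the min. New min = min(-12, 25). No rescan of other elements needed.
Needs rescan: no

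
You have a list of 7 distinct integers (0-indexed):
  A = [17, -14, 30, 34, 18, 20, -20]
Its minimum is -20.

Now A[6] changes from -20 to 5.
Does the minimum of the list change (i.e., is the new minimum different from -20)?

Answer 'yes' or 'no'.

Old min = -20
Change: A[6] -20 -> 5
Changed element was the min; new min must be rechecked.
New min = -14; changed? yes

Answer: yes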